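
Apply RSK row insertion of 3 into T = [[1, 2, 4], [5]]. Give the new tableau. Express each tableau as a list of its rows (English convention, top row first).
[[1, 2, 3], [4], [5]]

In row 1, 3 replaces 4 (the leftmost entry greater than 3); 4 is bumped to row 2. In row 2, 4 replaces 5 (the leftmost entry greater than 4); 5 is bumped to row 3. 5 starts a new row 3. The new tableau is [[1, 2, 3], [4], [5]].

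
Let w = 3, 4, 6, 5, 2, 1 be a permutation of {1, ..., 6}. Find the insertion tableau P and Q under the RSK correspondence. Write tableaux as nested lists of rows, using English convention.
P = [[1, 4, 5], [2], [3], [6]], Q = [[1, 2, 3], [4], [5], [6]]

Insert each entry of the permutation into P by Schensted row insertion, recording in Q the position of each new cell.

Insert 3: appended to row 1. P = [[3]].
Insert 4: appended to row 1. P = [[3, 4]].
Insert 6: appended to row 1. P = [[3, 4, 6]].
Insert 5: 5 bumps 6 from row 1; 6 starts row 2. P = [[3, 4, 5], [6]].
Insert 2: 2 bumps 3 from row 1; 3 bumps 6 from row 2; 6 starts row 3. P = [[2, 4, 5], [3], [6]].
Insert 1: 1 bumps 2 from row 1; 2 bumps 3 from row 2; 3 bumps 6 from row 3; 6 starts row 4. P = [[1, 4, 5], [2], [3], [6]].

So P = [[1, 4, 5], [2], [3], [6]], Q = [[1, 2, 3], [4], [5], [6]].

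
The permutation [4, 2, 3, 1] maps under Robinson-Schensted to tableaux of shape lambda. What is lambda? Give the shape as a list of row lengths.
Row-insert each entry into an empty tableau.

After inserting 4: P = [[4]].
After inserting 2: P = [[2], [4]].
After inserting 3: P = [[2, 3], [4]].
After inserting 1: P = [[1, 3], [2], [4]].

The final insertion tableau P = [[1, 3], [2], [4]] has shape [2, 1, 1].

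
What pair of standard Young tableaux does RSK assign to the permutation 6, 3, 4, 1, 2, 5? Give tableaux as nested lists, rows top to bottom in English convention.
P = [[1, 2, 5], [3, 4], [6]], Q = [[1, 3, 6], [2, 5], [4]]

Insert each entry of the permutation into P by Schensted row insertion, recording in Q the position of each new cell.

Insert 6: appended to row 1. P = [[6]].
Insert 3: 3 bumps 6 from row 1; 6 starts row 2. P = [[3], [6]].
Insert 4: appended to row 1. P = [[3, 4], [6]].
Insert 1: 1 bumps 3 from row 1; 3 bumps 6 from row 2; 6 starts row 3. P = [[1, 4], [3], [6]].
Insert 2: 2 bumps 4 from row 1; 4 appends to row 2. P = [[1, 2], [3, 4], [6]].
Insert 5: appended to row 1. P = [[1, 2, 5], [3, 4], [6]].

So P = [[1, 2, 5], [3, 4], [6]], Q = [[1, 3, 6], [2, 5], [4]].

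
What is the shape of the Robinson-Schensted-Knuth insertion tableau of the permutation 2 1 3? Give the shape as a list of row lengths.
Row-insert each entry into an empty tableau.

After inserting 2: P = [[2]].
After inserting 1: P = [[1], [2]].
After inserting 3: P = [[1, 3], [2]].

The final insertion tableau P = [[1, 3], [2]] has shape [2, 1].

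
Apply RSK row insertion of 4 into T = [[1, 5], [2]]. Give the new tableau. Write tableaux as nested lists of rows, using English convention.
[[1, 4], [2, 5]]

In row 1, 4 replaces 5 (the leftmost entry greater than 4); 5 is bumped to row 2. 5 is appended to row 2. The new tableau is [[1, 4], [2, 5]].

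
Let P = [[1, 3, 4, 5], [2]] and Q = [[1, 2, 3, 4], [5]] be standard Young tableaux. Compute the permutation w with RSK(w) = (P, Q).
Reverse the RSK construction: for i from n down to 1, find the cell of Q containing i, remove the entry at that cell from P, and reverse-bump it up through P; the value ejected from row 1 is w(i).

Step i=5: Q has 5 at row 2, column 1; remove 2 from row 2 of P and reverse-bump: 2 enters row 1 and ejects 1. So w(5) = 1. P is now [[2, 3, 4, 5]].
Step i=4: Q has 4 at row 1, column 4; remove that cell from P, ejecting 5. So w(4) = 5. P is now [[2, 3, 4]].
Step i=3: Q has 3 at row 1, column 3; remove that cell from P, ejecting 4. So w(3) = 4. P is now [[2, 3]].
Step i=2: Q has 2 at row 1, column 2; remove that cell from P, ejecting 3. So w(2) = 3. P is now [[2]].
Step i=1: Q has 1 at row 1, column 1; remove that cell from P, ejecting 2. So w(1) = 2. P is now [].

So w = 2 3 4 5 1.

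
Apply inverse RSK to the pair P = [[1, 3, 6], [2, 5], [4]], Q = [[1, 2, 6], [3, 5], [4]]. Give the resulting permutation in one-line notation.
4 5 2 1 3 6

Reverse the RSK construction: for i from n down to 1, find the cell of Q containing i, remove the entry at that cell from P, and reverse-bump it up through P; the value ejected from row 1 is w(i).

Step i=6: Q has 6 at row 1, column 3; remove that cell from P, ejecting 6. So w(6) = 6. P is now [[1, 3], [2, 5], [4]].
Step i=5: Q has 5 at row 2, column 2; remove 5 from row 2 of P and reverse-bump: 5 enters row 1 and ejects 3. So w(5) = 3. P is now [[1, 5], [2], [4]].
Step i=4: Q has 4 at row 3, column 1; remove 4 from row 3 of P and reverse-bump: 4 enters row 2 and ejects 2; 2 enters row 1 and ejects 1. So w(4) = 1. P is now [[2, 5], [4]].
Step i=3: Q has 3 at row 2, column 1; remove 4 from row 2 of P and reverse-bump: 4 enters row 1 and ejects 2. So w(3) = 2. P is now [[4, 5]].
Step i=2: Q has 2 at row 1, column 2; remove that cell from P, ejecting 5. So w(2) = 5. P is now [[4]].
Step i=1: Q has 1 at row 1, column 1; remove that cell from P, ejecting 4. So w(1) = 4. P is now [].

So w = 4 5 2 1 3 6.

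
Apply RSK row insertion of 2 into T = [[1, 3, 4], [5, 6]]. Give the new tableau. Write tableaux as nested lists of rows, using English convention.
In row 1, 2 replaces 3 (the leftmost entry greater than 2); 3 is bumped to row 2. In row 2, 3 replaces 5 (the leftmost entry greater than 3); 5 is bumped to row 3. 5 starts a new row 3. The new tableau is [[1, 2, 4], [3, 6], [5]].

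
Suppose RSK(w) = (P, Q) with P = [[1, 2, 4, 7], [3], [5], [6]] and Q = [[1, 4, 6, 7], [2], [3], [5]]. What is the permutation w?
Reverse RSK: for i = n, n-1, ..., 1, locate i in Q, remove the corresponding corner cell from P, and reverse-bump its entry up through P; the value ejected from row 1 is w(i).

So w = 6 5 1 3 2 4 7.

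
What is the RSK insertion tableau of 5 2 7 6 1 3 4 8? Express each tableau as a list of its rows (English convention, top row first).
After inserting 5: P = [[5]].
After inserting 2: P = [[2], [5]].
After inserting 7: P = [[2, 7], [5]].
After inserting 6: P = [[2, 6], [5, 7]].
After inserting 1: P = [[1, 6], [2, 7], [5]].
After inserting 3: P = [[1, 3], [2, 6], [5, 7]].
After inserting 4: P = [[1, 3, 4], [2, 6], [5, 7]].
After inserting 8: P = [[1, 3, 4, 8], [2, 6], [5, 7]].

So P = [[1, 3, 4, 8], [2, 6], [5, 7]].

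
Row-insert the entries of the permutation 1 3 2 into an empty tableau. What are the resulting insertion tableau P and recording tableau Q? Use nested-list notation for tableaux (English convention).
P = [[1, 2], [3]], Q = [[1, 2], [3]]

Insert each entry of the permutation into P by Schensted row insertion, recording in Q the position of each new cell.

After inserting 1: P = [[1]].
After inserting 3: P = [[1, 3]].
After inserting 2: P = [[1, 2], [3]].

So P = [[1, 2], [3]], Q = [[1, 2], [3]].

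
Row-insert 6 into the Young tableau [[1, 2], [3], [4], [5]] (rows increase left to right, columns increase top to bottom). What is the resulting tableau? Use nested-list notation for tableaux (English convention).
[[1, 2, 6], [3], [4], [5]]

6 is larger than every entry of row 1, so it is appended to row 1. The new tableau is [[1, 2, 6], [3], [4], [5]].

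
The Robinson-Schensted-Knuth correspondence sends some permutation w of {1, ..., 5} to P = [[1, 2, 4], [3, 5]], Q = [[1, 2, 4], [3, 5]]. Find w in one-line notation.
1 3 2 5 4

Reverse the RSK construction: for i from n down to 1, find the cell of Q containing i, remove the entry at that cell from P, and reverse-bump it up through P; the value ejected from row 1 is w(i).

Step i=5: Q has 5 at row 2, column 2; remove 5 from row 2 of P and reverse-bump: 5 enters row 1 and ejects 4. So w(5) = 4. P is now [[1, 2, 5], [3]].
Step i=4: Q has 4 at row 1, column 3; remove that cell from P, ejecting 5. So w(4) = 5. P is now [[1, 2], [3]].
Step i=3: Q has 3 at row 2, column 1; remove 3 from row 2 of P and reverse-bump: 3 enters row 1 and ejects 2. So w(3) = 2. P is now [[1, 3]].
Step i=2: Q has 2 at row 1, column 2; remove that cell from P, ejecting 3. So w(2) = 3. P is now [[1]].
Step i=1: Q has 1 at row 1, column 1; remove that cell from P, ejecting 1. So w(1) = 1. P is now [].

So w = 1 3 2 5 4.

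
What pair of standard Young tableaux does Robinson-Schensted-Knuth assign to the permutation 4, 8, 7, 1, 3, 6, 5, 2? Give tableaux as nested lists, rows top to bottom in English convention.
P = [[1, 2, 5], [3, 6], [4], [7], [8]], Q = [[1, 2, 6], [3, 5], [4], [7], [8]]

Insert each entry of the permutation into P by Schensted row insertion, recording in Q the position of each new cell.

Insert 4: appended to row 1. P = [[4]].
Insert 8: appended to row 1. P = [[4, 8]].
Insert 7: 7 bumps 8 from row 1; 8 starts row 2. P = [[4, 7], [8]].
Insert 1: 1 bumps 4 from row 1; 4 bumps 8 from row 2; 8 starts row 3. P = [[1, 7], [4], [8]].
Insert 3: 3 bumps 7 from row 1; 7 appends to row 2. P = [[1, 3], [4, 7], [8]].
Insert 6: appended to row 1. P = [[1, 3, 6], [4, 7], [8]].
Insert 5: 5 bumps 6 from row 1; 6 bumps 7 from row 2; 7 bumps 8 from row 3; 8 starts row 4. P = [[1, 3, 5], [4, 6], [7], [8]].
Insert 2: 2 bumps 3 from row 1; 3 bumps 4 from row 2; 4 bumps 7 from row 3; 7 bumps 8 from row 4; 8 starts row 5. P = [[1, 2, 5], [3, 6], [4], [7], [8]].

So P = [[1, 2, 5], [3, 6], [4], [7], [8]], Q = [[1, 2, 6], [3, 5], [4], [7], [8]].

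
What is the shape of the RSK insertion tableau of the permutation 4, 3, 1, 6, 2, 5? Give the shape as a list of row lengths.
[3, 2, 1]

Row-insert each entry into an empty tableau.

After inserting 4: P = [[4]].
After inserting 3: P = [[3], [4]].
After inserting 1: P = [[1], [3], [4]].
After inserting 6: P = [[1, 6], [3], [4]].
After inserting 2: P = [[1, 2], [3, 6], [4]].
After inserting 5: P = [[1, 2, 5], [3, 6], [4]].

The final insertion tableau P = [[1, 2, 5], [3, 6], [4]] has shape [3, 2, 1].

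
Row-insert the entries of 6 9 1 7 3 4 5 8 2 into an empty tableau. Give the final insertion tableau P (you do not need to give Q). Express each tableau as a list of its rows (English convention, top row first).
P = [[1, 2, 4, 5, 8], [3, 7], [6], [9]]

Insert 6: appended to row 1. P = [[6]].
Insert 9: appended to row 1. P = [[6, 9]].
Insert 1: 1 bumps 6 from row 1; 6 starts row 2. P = [[1, 9], [6]].
Insert 7: 7 bumps 9 from row 1; 9 appends to row 2. P = [[1, 7], [6, 9]].
Insert 3: 3 bumps 7 from row 1; 7 bumps 9 from row 2; 9 starts row 3. P = [[1, 3], [6, 7], [9]].
Insert 4: appended to row 1. P = [[1, 3, 4], [6, 7], [9]].
Insert 5: appended to row 1. P = [[1, 3, 4, 5], [6, 7], [9]].
Insert 8: appended to row 1. P = [[1, 3, 4, 5, 8], [6, 7], [9]].
Insert 2: 2 bumps 3 from row 1; 3 bumps 6 from row 2; 6 bumps 9 from row 3; 9 starts row 4. P = [[1, 2, 4, 5, 8], [3, 7], [6], [9]].

So P = [[1, 2, 4, 5, 8], [3, 7], [6], [9]].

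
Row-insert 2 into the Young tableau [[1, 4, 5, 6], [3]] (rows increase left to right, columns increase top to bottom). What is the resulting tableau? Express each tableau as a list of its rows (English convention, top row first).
[[1, 2, 5, 6], [3, 4]]

In row 1, 2 replaces 4 (the leftmost entry greater than 2); 4 is bumped to row 2. 4 is appended to row 2. The new tableau is [[1, 2, 5, 6], [3, 4]].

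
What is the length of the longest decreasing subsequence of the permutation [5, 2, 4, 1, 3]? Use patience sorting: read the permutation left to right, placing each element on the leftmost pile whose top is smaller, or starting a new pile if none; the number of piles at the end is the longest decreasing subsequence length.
3

5: new pile. tops = [5]
2: new pile. tops = [5, 2]
4: onto pile 2 (replacing 2). tops = [5, 4]
1: new pile. tops = [5, 4, 1]
3: onto pile 3 (replacing 1). tops = [5, 4, 3]

3 piles, so the longest decreasing subsequence has length 3.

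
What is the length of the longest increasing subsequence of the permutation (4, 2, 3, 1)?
2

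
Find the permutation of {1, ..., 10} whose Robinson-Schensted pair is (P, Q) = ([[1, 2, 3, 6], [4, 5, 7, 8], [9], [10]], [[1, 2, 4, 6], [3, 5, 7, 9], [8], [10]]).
4 5 1 7 2 10 9 3 8 6

Reverse the RSK construction: for i from n down to 1, find the cell of Q containing i, remove the entry at that cell from P, and reverse-bump it up through P; the value ejected from row 1 is w(i).

Step i=10: Q has 10 at row 4, column 1; remove 10 from row 4 of P and reverse-bump: 10 enters row 3 and ejects 9; 9 enters row 2 and ejects 8; 8 enters row 1 and ejects 6. So w(10) = 6. P is now [[1, 2, 3, 8], [4, 5, 7, 9], [10]].
Step i=9: Q has 9 at row 2, column 4; remove 9 from row 2 of P and reverse-bump: 9 enters row 1 and ejects 8. So w(9) = 8. P is now [[1, 2, 3, 9], [4, 5, 7], [10]].
Step i=8: Q has 8 at row 3, column 1; remove 10 from row 3 of P and reverse-bump: 10 enters row 2 and ejects 7; 7 enters row 1 and ejects 3. So w(8) = 3. P is now [[1, 2, 7, 9], [4, 5, 10]].
Step i=7: Q has 7 at row 2, column 3; remove 10 from row 2 of P and reverse-bump: 10 enters row 1 and ejects 9. So w(7) = 9. P is now [[1, 2, 7, 10], [4, 5]].
Step i=6: Q has 6 at row 1, column 4; remove that cell from P, ejecting 10. So w(6) = 10. P is now [[1, 2, 7], [4, 5]].
Step i=5: Q has 5 at row 2, column 2; remove 5 from row 2 of P and reverse-bump: 5 enters row 1 and ejects 2. So w(5) = 2. P is now [[1, 5, 7], [4]].
Step i=4: Q has 4 at row 1, column 3; remove that cell from P, ejecting 7. So w(4) = 7. P is now [[1, 5], [4]].
Step i=3: Q has 3 at row 2, column 1; remove 4 from row 2 of P and reverse-bump: 4 enters row 1 and ejects 1. So w(3) = 1. P is now [[4, 5]].
Step i=2: Q has 2 at row 1, column 2; remove that cell from P, ejecting 5. So w(2) = 5. P is now [[4]].
Step i=1: Q has 1 at row 1, column 1; remove that cell from P, ejecting 4. So w(1) = 4. P is now [].

So w = 4 5 1 7 2 10 9 3 8 6.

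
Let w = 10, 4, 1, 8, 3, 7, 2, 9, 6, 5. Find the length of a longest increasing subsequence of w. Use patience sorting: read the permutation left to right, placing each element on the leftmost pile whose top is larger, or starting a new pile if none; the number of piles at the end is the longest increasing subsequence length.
10: new pile. tops = [10]
4: onto pile 1 (replacing 10). tops = [4]
1: onto pile 1 (replacing 4). tops = [1]
8: new pile. tops = [1, 8]
3: onto pile 2 (replacing 8). tops = [1, 3]
7: new pile. tops = [1, 3, 7]
2: onto pile 2 (replacing 3). tops = [1, 2, 7]
9: new pile. tops = [1, 2, 7, 9]
6: onto pile 3 (replacing 7). tops = [1, 2, 6, 9]
5: onto pile 3 (replacing 6). tops = [1, 2, 5, 9]

4 piles, so the longest increasing subsequence has length 4.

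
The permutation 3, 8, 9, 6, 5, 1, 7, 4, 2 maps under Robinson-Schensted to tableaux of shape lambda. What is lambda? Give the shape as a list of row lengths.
Row-insert each entry into an empty tableau.

After inserting 3: P = [[3]].
After inserting 8: P = [[3, 8]].
After inserting 9: P = [[3, 8, 9]].
After inserting 6: P = [[3, 6, 9], [8]].
After inserting 5: P = [[3, 5, 9], [6], [8]].
After inserting 1: P = [[1, 5, 9], [3], [6], [8]].
After inserting 7: P = [[1, 5, 7], [3, 9], [6], [8]].
After inserting 4: P = [[1, 4, 7], [3, 5], [6, 9], [8]].
After inserting 2: P = [[1, 2, 7], [3, 4], [5, 9], [6], [8]].

The final insertion tableau P = [[1, 2, 7], [3, 4], [5, 9], [6], [8]] has shape [3, 2, 2, 1, 1].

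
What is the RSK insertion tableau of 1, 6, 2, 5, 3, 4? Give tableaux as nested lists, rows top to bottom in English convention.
P = [[1, 2, 3, 4], [5], [6]]

Insert 1: appended to row 1. P = [[1]].
Insert 6: appended to row 1. P = [[1, 6]].
Insert 2: 2 bumps 6 from row 1; 6 starts row 2. P = [[1, 2], [6]].
Insert 5: appended to row 1. P = [[1, 2, 5], [6]].
Insert 3: 3 bumps 5 from row 1; 5 bumps 6 from row 2; 6 starts row 3. P = [[1, 2, 3], [5], [6]].
Insert 4: appended to row 1. P = [[1, 2, 3, 4], [5], [6]].

So P = [[1, 2, 3, 4], [5], [6]].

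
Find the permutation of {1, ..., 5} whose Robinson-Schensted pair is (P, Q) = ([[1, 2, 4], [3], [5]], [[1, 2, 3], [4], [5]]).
Reverse the RSK construction: for i from n down to 1, find the cell of Q containing i, remove the entry at that cell from P, and reverse-bump it up through P; the value ejected from row 1 is w(i).

Step i=5: Q has 5 at row 3, column 1; remove 5 from row 3 of P and reverse-bump: 5 enters row 2 and ejects 3; 3 enters row 1 and ejects 2. So w(5) = 2. P is now [[1, 3, 4], [5]].
Step i=4: Q has 4 at row 2, column 1; remove 5 from row 2 of P and reverse-bump: 5 enters row 1 and ejects 4. So w(4) = 4. P is now [[1, 3, 5]].
Step i=3: Q has 3 at row 1, column 3; remove that cell from P, ejecting 5. So w(3) = 5. P is now [[1, 3]].
Step i=2: Q has 2 at row 1, column 2; remove that cell from P, ejecting 3. So w(2) = 3. P is now [[1]].
Step i=1: Q has 1 at row 1, column 1; remove that cell from P, ejecting 1. So w(1) = 1. P is now [].

So w = 1 3 5 4 2.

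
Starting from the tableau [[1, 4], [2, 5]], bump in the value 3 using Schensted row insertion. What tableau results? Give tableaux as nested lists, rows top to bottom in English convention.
In row 1, 3 replaces 4 (the leftmost entry greater than 3); 4 is bumped to row 2. In row 2, 4 replaces 5 (the leftmost entry greater than 4); 5 is bumped to row 3. 5 starts a new row 3. The new tableau is [[1, 3], [2, 4], [5]].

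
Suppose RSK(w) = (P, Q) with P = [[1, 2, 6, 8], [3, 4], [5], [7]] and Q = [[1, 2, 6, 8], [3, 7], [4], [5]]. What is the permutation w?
3 7 5 4 1 6 2 8

Reverse the RSK construction: for i from n down to 1, find the cell of Q containing i, remove the entry at that cell from P, and reverse-bump it up through P; the value ejected from row 1 is w(i).

Step i=8: Q has 8 at row 1, column 4; remove that cell from P, ejecting 8. So w(8) = 8. P is now [[1, 2, 6], [3, 4], [5], [7]].
Step i=7: Q has 7 at row 2, column 2; remove 4 from row 2 of P and reverse-bump: 4 enters row 1 and ejects 2. So w(7) = 2. P is now [[1, 4, 6], [3], [5], [7]].
Step i=6: Q has 6 at row 1, column 3; remove that cell from P, ejecting 6. So w(6) = 6. P is now [[1, 4], [3], [5], [7]].
Step i=5: Q has 5 at row 4, column 1; remove 7 from row 4 of P and reverse-bump: 7 enters row 3 and ejects 5; 5 enters row 2 and ejects 3; 3 enters row 1 and ejects 1. So w(5) = 1. P is now [[3, 4], [5], [7]].
Step i=4: Q has 4 at row 3, column 1; remove 7 from row 3 of P and reverse-bump: 7 enters row 2 and ejects 5; 5 enters row 1 and ejects 4. So w(4) = 4. P is now [[3, 5], [7]].
Step i=3: Q has 3 at row 2, column 1; remove 7 from row 2 of P and reverse-bump: 7 enters row 1 and ejects 5. So w(3) = 5. P is now [[3, 7]].
Step i=2: Q has 2 at row 1, column 2; remove that cell from P, ejecting 7. So w(2) = 7. P is now [[3]].
Step i=1: Q has 1 at row 1, column 1; remove that cell from P, ejecting 3. So w(1) = 3. P is now [].

So w = 3 7 5 4 1 6 2 8.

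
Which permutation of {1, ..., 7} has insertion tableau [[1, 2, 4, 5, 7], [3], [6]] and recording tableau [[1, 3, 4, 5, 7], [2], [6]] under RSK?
Reverse the RSK construction: for i from n down to 1, find the cell of Q containing i, remove the entry at that cell from P, and reverse-bump it up through P; the value ejected from row 1 is w(i).

Step i=7: Q has 7 at row 1, column 5; remove that cell from P, ejecting 7. So w(7) = 7. P is now [[1, 2, 4, 5], [3], [6]].
Step i=6: Q has 6 at row 3, column 1; remove 6 from row 3 of P and reverse-bump: 6 enters row 2 and ejects 3; 3 enters row 1 and ejects 2. So w(6) = 2. P is now [[1, 3, 4, 5], [6]].
Step i=5: Q has 5 at row 1, column 4; remove that cell from P, ejecting 5. So w(5) = 5. P is now [[1, 3, 4], [6]].
Step i=4: Q has 4 at row 1, column 3; remove that cell from P, ejecting 4. So w(4) = 4. P is now [[1, 3], [6]].
Step i=3: Q has 3 at row 1, column 2; remove that cell from P, ejecting 3. So w(3) = 3. P is now [[1], [6]].
Step i=2: Q has 2 at row 2, column 1; remove 6 from row 2 of P and reverse-bump: 6 enters row 1 and ejects 1. So w(2) = 1. P is now [[6]].
Step i=1: Q has 1 at row 1, column 1; remove that cell from P, ejecting 6. So w(1) = 6. P is now [].

So w = 6 1 3 4 5 2 7.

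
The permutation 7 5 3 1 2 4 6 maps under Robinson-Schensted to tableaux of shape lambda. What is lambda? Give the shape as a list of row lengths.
[4, 1, 1, 1]

Row-insert each entry into an empty tableau.

After inserting 7: P = [[7]].
After inserting 5: P = [[5], [7]].
After inserting 3: P = [[3], [5], [7]].
After inserting 1: P = [[1], [3], [5], [7]].
After inserting 2: P = [[1, 2], [3], [5], [7]].
After inserting 4: P = [[1, 2, 4], [3], [5], [7]].
After inserting 6: P = [[1, 2, 4, 6], [3], [5], [7]].

The final insertion tableau P = [[1, 2, 4, 6], [3], [5], [7]] has shape [4, 1, 1, 1].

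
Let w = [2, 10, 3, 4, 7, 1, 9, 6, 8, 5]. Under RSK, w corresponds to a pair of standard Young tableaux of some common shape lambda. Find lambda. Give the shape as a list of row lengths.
[5, 3, 1, 1]

Row-insert each entry into an empty tableau.

After inserting 2: P = [[2]].
After inserting 10: P = [[2, 10]].
After inserting 3: P = [[2, 3], [10]].
After inserting 4: P = [[2, 3, 4], [10]].
After inserting 7: P = [[2, 3, 4, 7], [10]].
After inserting 1: P = [[1, 3, 4, 7], [2], [10]].
After inserting 9: P = [[1, 3, 4, 7, 9], [2], [10]].
After inserting 6: P = [[1, 3, 4, 6, 9], [2, 7], [10]].
After inserting 8: P = [[1, 3, 4, 6, 8], [2, 7, 9], [10]].
After inserting 5: P = [[1, 3, 4, 5, 8], [2, 6, 9], [7], [10]].

The final insertion tableau P = [[1, 3, 4, 5, 8], [2, 6, 9], [7], [10]] has shape [5, 3, 1, 1].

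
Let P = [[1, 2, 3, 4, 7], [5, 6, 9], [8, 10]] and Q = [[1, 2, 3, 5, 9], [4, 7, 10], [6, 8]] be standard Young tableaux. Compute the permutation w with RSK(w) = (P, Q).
1 2 8 5 10 3 6 4 9 7

Reverse the RSK construction: for i from n down to 1, find the cell of Q containing i, remove the entry at that cell from P, and reverse-bump it up through P; the value ejected from row 1 is w(i).

Step i=10: Q has 10 at row 2, column 3; remove 9 from row 2 of P and reverse-bump: 9 enters row 1 and ejects 7. So w(10) = 7. P is now [[1, 2, 3, 4, 9], [5, 6], [8, 10]].
Step i=9: Q has 9 at row 1, column 5; remove that cell from P, ejecting 9. So w(9) = 9. P is now [[1, 2, 3, 4], [5, 6], [8, 10]].
Step i=8: Q has 8 at row 3, column 2; remove 10 from row 3 of P and reverse-bump: 10 enters row 2 and ejects 6; 6 enters row 1 and ejects 4. So w(8) = 4. P is now [[1, 2, 3, 6], [5, 10], [8]].
Step i=7: Q has 7 at row 2, column 2; remove 10 from row 2 of P and reverse-bump: 10 enters row 1 and ejects 6. So w(7) = 6. P is now [[1, 2, 3, 10], [5], [8]].
Step i=6: Q has 6 at row 3, column 1; remove 8 from row 3 of P and reverse-bump: 8 enters row 2 and ejects 5; 5 enters row 1 and ejects 3. So w(6) = 3. P is now [[1, 2, 5, 10], [8]].
Step i=5: Q has 5 at row 1, column 4; remove that cell from P, ejecting 10. So w(5) = 10. P is now [[1, 2, 5], [8]].
Step i=4: Q has 4 at row 2, column 1; remove 8 from row 2 of P and reverse-bump: 8 enters row 1 and ejects 5. So w(4) = 5. P is now [[1, 2, 8]].
Step i=3: Q has 3 at row 1, column 3; remove that cell from P, ejecting 8. So w(3) = 8. P is now [[1, 2]].
Step i=2: Q has 2 at row 1, column 2; remove that cell from P, ejecting 2. So w(2) = 2. P is now [[1]].
Step i=1: Q has 1 at row 1, column 1; remove that cell from P, ejecting 1. So w(1) = 1. P is now [].

So w = 1 2 8 5 10 3 6 4 9 7.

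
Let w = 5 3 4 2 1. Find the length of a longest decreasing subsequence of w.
4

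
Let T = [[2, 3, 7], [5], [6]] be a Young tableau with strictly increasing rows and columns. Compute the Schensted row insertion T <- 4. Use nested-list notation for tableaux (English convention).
In row 1, 4 replaces 7 (the leftmost entry greater than 4); 7 is bumped to row 2. 7 is appended to row 2. The new tableau is [[2, 3, 4], [5, 7], [6]].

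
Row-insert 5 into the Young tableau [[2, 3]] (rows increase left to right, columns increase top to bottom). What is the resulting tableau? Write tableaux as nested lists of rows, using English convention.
[[2, 3, 5]]

5 is larger than every entry of row 1, so it is appended to row 1. The new tableau is [[2, 3, 5]].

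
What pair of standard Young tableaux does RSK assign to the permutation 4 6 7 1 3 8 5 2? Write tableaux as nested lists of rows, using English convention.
P = [[1, 2, 5, 8], [3, 6, 7], [4]], Q = [[1, 2, 3, 6], [4, 5, 7], [8]]

Insert each entry of the permutation into P by Schensted row insertion, recording in Q the position of each new cell.

Insert 4: appended to row 1. P = [[4]], Q = [[1]].
Insert 6: appended to row 1. P = [[4, 6]], Q = [[1, 2]].
Insert 7: appended to row 1. P = [[4, 6, 7]], Q = [[1, 2, 3]].
Insert 1: 1 bumps 4 from row 1; 4 starts row 2. P = [[1, 6, 7], [4]], Q = [[1, 2, 3], [4]].
Insert 3: 3 bumps 6 from row 1; 6 appends to row 2. P = [[1, 3, 7], [4, 6]], Q = [[1, 2, 3], [4, 5]].
Insert 8: appended to row 1. P = [[1, 3, 7, 8], [4, 6]], Q = [[1, 2, 3, 6], [4, 5]].
Insert 5: 5 bumps 7 from row 1; 7 appends to row 2. P = [[1, 3, 5, 8], [4, 6, 7]], Q = [[1, 2, 3, 6], [4, 5, 7]].
Insert 2: 2 bumps 3 from row 1; 3 bumps 4 from row 2; 4 starts row 3. P = [[1, 2, 5, 8], [3, 6, 7], [4]], Q = [[1, 2, 3, 6], [4, 5, 7], [8]].

So P = [[1, 2, 5, 8], [3, 6, 7], [4]], Q = [[1, 2, 3, 6], [4, 5, 7], [8]].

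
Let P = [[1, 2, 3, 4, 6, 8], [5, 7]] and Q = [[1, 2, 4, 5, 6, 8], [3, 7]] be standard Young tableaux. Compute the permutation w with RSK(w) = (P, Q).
Reverse the RSK construction: for i from n down to 1, find the cell of Q containing i, remove the entry at that cell from P, and reverse-bump it up through P; the value ejected from row 1 is w(i).

Step i=8: Q has 8 at row 1, column 6; remove that cell from P, ejecting 8. So w(8) = 8. P is now [[1, 2, 3, 4, 6], [5, 7]].
Step i=7: Q has 7 at row 2, column 2; remove 7 from row 2 of P and reverse-bump: 7 enters row 1 and ejects 6. So w(7) = 6. P is now [[1, 2, 3, 4, 7], [5]].
Step i=6: Q has 6 at row 1, column 5; remove that cell from P, ejecting 7. So w(6) = 7. P is now [[1, 2, 3, 4], [5]].
Step i=5: Q has 5 at row 1, column 4; remove that cell from P, ejecting 4. So w(5) = 4. P is now [[1, 2, 3], [5]].
Step i=4: Q has 4 at row 1, column 3; remove that cell from P, ejecting 3. So w(4) = 3. P is now [[1, 2], [5]].
Step i=3: Q has 3 at row 2, column 1; remove 5 from row 2 of P and reverse-bump: 5 enters row 1 and ejects 2. So w(3) = 2. P is now [[1, 5]].
Step i=2: Q has 2 at row 1, column 2; remove that cell from P, ejecting 5. So w(2) = 5. P is now [[1]].
Step i=1: Q has 1 at row 1, column 1; remove that cell from P, ejecting 1. So w(1) = 1. P is now [].

So w = 1 5 2 3 4 7 6 8.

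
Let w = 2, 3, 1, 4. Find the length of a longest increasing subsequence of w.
3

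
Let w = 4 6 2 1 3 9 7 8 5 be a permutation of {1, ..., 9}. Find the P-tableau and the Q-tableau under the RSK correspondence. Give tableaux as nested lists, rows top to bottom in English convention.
P = [[1, 3, 5, 8], [2, 6, 7], [4, 9]], Q = [[1, 2, 6, 8], [3, 5, 7], [4, 9]]

Insert each entry of the permutation into P by Schensted row insertion, recording in Q the position of each new cell.

After inserting 4: P = [[4]].
After inserting 6: P = [[4, 6]].
After inserting 2: P = [[2, 6], [4]].
After inserting 1: P = [[1, 6], [2], [4]].
After inserting 3: P = [[1, 3], [2, 6], [4]].
After inserting 9: P = [[1, 3, 9], [2, 6], [4]].
After inserting 7: P = [[1, 3, 7], [2, 6, 9], [4]].
After inserting 8: P = [[1, 3, 7, 8], [2, 6, 9], [4]].
After inserting 5: P = [[1, 3, 5, 8], [2, 6, 7], [4, 9]].

So P = [[1, 3, 5, 8], [2, 6, 7], [4, 9]], Q = [[1, 2, 6, 8], [3, 5, 7], [4, 9]].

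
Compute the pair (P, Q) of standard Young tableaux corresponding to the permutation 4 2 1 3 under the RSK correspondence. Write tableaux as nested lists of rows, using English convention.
P = [[1, 3], [2], [4]], Q = [[1, 4], [2], [3]]

Insert each entry of the permutation into P by Schensted row insertion, recording in Q the position of each new cell.

After inserting 4: P = [[4]].
After inserting 2: P = [[2], [4]].
After inserting 1: P = [[1], [2], [4]].
After inserting 3: P = [[1, 3], [2], [4]].

So P = [[1, 3], [2], [4]], Q = [[1, 4], [2], [3]].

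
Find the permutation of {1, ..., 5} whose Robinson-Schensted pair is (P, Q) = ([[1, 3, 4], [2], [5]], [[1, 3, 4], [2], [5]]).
Reverse the RSK construction: for i from n down to 1, find the cell of Q containing i, remove the entry at that cell from P, and reverse-bump it up through P; the value ejected from row 1 is w(i).

Step i=5: Q has 5 at row 3, column 1; remove 5 from row 3 of P and reverse-bump: 5 enters row 2 and ejects 2; 2 enters row 1 and ejects 1. So w(5) = 1. P is now [[2, 3, 4], [5]].
Step i=4: Q has 4 at row 1, column 3; remove that cell from P, ejecting 4. So w(4) = 4. P is now [[2, 3], [5]].
Step i=3: Q has 3 at row 1, column 2; remove that cell from P, ejecting 3. So w(3) = 3. P is now [[2], [5]].
Step i=2: Q has 2 at row 2, column 1; remove 5 from row 2 of P and reverse-bump: 5 enters row 1 and ejects 2. So w(2) = 2. P is now [[5]].
Step i=1: Q has 1 at row 1, column 1; remove that cell from P, ejecting 5. So w(1) = 5. P is now [].

So w = 5 2 3 4 1.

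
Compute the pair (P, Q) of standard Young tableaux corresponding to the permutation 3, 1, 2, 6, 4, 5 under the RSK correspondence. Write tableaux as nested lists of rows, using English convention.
Insert each entry of the permutation into P by Schensted row insertion, recording in Q the position of each new cell.

Insert 3: appended to row 1. P = [[3]].
Insert 1: 1 bumps 3 from row 1; 3 starts row 2. P = [[1], [3]].
Insert 2: appended to row 1. P = [[1, 2], [3]].
Insert 6: appended to row 1. P = [[1, 2, 6], [3]].
Insert 4: 4 bumps 6 from row 1; 6 appends to row 2. P = [[1, 2, 4], [3, 6]].
Insert 5: appended to row 1. P = [[1, 2, 4, 5], [3, 6]].

So P = [[1, 2, 4, 5], [3, 6]], Q = [[1, 3, 4, 6], [2, 5]].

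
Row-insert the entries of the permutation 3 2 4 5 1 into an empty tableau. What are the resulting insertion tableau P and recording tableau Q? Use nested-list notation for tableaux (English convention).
P = [[1, 4, 5], [2], [3]], Q = [[1, 3, 4], [2], [5]]

Insert each entry of the permutation into P by Schensted row insertion, recording in Q the position of each new cell.

Insert 3: appended to row 1. P = [[3]].
Insert 2: 2 bumps 3 from row 1; 3 starts row 2. P = [[2], [3]].
Insert 4: appended to row 1. P = [[2, 4], [3]].
Insert 5: appended to row 1. P = [[2, 4, 5], [3]].
Insert 1: 1 bumps 2 from row 1; 2 bumps 3 from row 2; 3 starts row 3. P = [[1, 4, 5], [2], [3]].

So P = [[1, 4, 5], [2], [3]], Q = [[1, 3, 4], [2], [5]].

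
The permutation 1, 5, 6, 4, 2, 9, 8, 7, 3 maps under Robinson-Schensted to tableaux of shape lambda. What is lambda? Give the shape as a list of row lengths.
[4, 2, 2, 1]

Row-insert each entry into an empty tableau.

After inserting 1: P = [[1]].
After inserting 5: P = [[1, 5]].
After inserting 6: P = [[1, 5, 6]].
After inserting 4: P = [[1, 4, 6], [5]].
After inserting 2: P = [[1, 2, 6], [4], [5]].
After inserting 9: P = [[1, 2, 6, 9], [4], [5]].
After inserting 8: P = [[1, 2, 6, 8], [4, 9], [5]].
After inserting 7: P = [[1, 2, 6, 7], [4, 8], [5, 9]].
After inserting 3: P = [[1, 2, 3, 7], [4, 6], [5, 8], [9]].

The final insertion tableau P = [[1, 2, 3, 7], [4, 6], [5, 8], [9]] has shape [4, 2, 2, 1].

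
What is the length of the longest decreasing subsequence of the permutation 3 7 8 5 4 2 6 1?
5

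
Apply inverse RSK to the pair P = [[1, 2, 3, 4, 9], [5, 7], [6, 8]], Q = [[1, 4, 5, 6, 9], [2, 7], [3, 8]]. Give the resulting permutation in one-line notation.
Reverse RSK: for i = n, n-1, ..., 1, locate i in Q, remove the corresponding corner cell from P, and reverse-bump its entry up through P; the value ejected from row 1 is w(i).

So w = 6 5 1 2 3 8 7 4 9.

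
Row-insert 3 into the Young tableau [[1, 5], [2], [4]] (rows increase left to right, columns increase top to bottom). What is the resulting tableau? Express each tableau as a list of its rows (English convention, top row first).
In row 1, 3 replaces 5 (the leftmost entry greater than 3); 5 is bumped to row 2. 5 is appended to row 2. The new tableau is [[1, 3], [2, 5], [4]].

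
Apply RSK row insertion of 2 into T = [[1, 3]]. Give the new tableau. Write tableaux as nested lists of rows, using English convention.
[[1, 2], [3]]

In row 1, 2 replaces 3 (the leftmost entry greater than 2); 3 is bumped to row 2. 3 starts a new row 2. The new tableau is [[1, 2], [3]].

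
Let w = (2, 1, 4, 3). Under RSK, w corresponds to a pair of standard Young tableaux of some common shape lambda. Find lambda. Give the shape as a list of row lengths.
[2, 2]

Row-insert each entry into an empty tableau.

After inserting 2: P = [[2]].
After inserting 1: P = [[1], [2]].
After inserting 4: P = [[1, 4], [2]].
After inserting 3: P = [[1, 3], [2, 4]].

The final insertion tableau P = [[1, 3], [2, 4]] has shape [2, 2].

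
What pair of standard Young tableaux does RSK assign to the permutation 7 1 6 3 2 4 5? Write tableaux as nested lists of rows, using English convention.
P = [[1, 2, 4, 5], [3], [6], [7]], Q = [[1, 3, 6, 7], [2], [4], [5]]

Insert each entry of the permutation into P by Schensted row insertion, recording in Q the position of each new cell.

Insert 7: appended to row 1. P = [[7]].
Insert 1: 1 bumps 7 from row 1; 7 starts row 2. P = [[1], [7]].
Insert 6: appended to row 1. P = [[1, 6], [7]].
Insert 3: 3 bumps 6 from row 1; 6 bumps 7 from row 2; 7 starts row 3. P = [[1, 3], [6], [7]].
Insert 2: 2 bumps 3 from row 1; 3 bumps 6 from row 2; 6 bumps 7 from row 3; 7 starts row 4. P = [[1, 2], [3], [6], [7]].
Insert 4: appended to row 1. P = [[1, 2, 4], [3], [6], [7]].
Insert 5: appended to row 1. P = [[1, 2, 4, 5], [3], [6], [7]].

So P = [[1, 2, 4, 5], [3], [6], [7]], Q = [[1, 3, 6, 7], [2], [4], [5]].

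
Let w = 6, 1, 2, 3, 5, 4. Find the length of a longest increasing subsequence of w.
4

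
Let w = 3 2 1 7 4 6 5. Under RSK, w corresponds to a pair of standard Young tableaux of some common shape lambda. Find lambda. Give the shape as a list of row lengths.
RSK row insertion gives P = [[1, 4, 5], [2, 6], [3, 7]], which has shape [3, 2, 2].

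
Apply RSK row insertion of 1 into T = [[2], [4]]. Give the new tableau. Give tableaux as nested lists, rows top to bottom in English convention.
[[1], [2], [4]]

In row 1, 1 replaces 2 (the leftmost entry greater than 1); 2 is bumped to row 2. In row 2, 2 replaces 4 (the leftmost entry greater than 2); 4 is bumped to row 3. 4 starts a new row 3. The new tableau is [[1], [2], [4]].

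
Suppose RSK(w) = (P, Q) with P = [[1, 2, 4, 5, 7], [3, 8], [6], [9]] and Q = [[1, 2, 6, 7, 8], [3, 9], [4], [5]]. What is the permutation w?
Reverse the RSK construction: for i from n down to 1, find the cell of Q containing i, remove the entry at that cell from P, and reverse-bump it up through P; the value ejected from row 1 is w(i).

Step i=9: Q has 9 at row 2, column 2; remove 8 from row 2 of P and reverse-bump: 8 enters row 1 and ejects 7. So w(9) = 7. P is now [[1, 2, 4, 5, 8], [3], [6], [9]].
Step i=8: Q has 8 at row 1, column 5; remove that cell from P, ejecting 8. So w(8) = 8. P is now [[1, 2, 4, 5], [3], [6], [9]].
Step i=7: Q has 7 at row 1, column 4; remove that cell from P, ejecting 5. So w(7) = 5. P is now [[1, 2, 4], [3], [6], [9]].
Step i=6: Q has 6 at row 1, column 3; remove that cell from P, ejecting 4. So w(6) = 4. P is now [[1, 2], [3], [6], [9]].
Step i=5: Q has 5 at row 4, column 1; remove 9 from row 4 of P and reverse-bump: 9 enters row 3 and ejects 6; 6 enters row 2 and ejects 3; 3 enters row 1 and ejects 2. So w(5) = 2. P is now [[1, 3], [6], [9]].
Step i=4: Q has 4 at row 3, column 1; remove 9 from row 3 of P and reverse-bump: 9 enters row 2 and ejects 6; 6 enters row 1 and ejects 3. So w(4) = 3. P is now [[1, 6], [9]].
Step i=3: Q has 3 at row 2, column 1; remove 9 from row 2 of P and reverse-bump: 9 enters row 1 and ejects 6. So w(3) = 6. P is now [[1, 9]].
Step i=2: Q has 2 at row 1, column 2; remove that cell from P, ejecting 9. So w(2) = 9. P is now [[1]].
Step i=1: Q has 1 at row 1, column 1; remove that cell from P, ejecting 1. So w(1) = 1. P is now [].

So w = 1 9 6 3 2 4 5 8 7.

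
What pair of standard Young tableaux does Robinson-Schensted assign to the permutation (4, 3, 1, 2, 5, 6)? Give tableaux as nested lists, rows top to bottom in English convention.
Insert each entry of the permutation into P by Schensted row insertion, recording in Q the position of each new cell.

After inserting 4: P = [[4]].
After inserting 3: P = [[3], [4]].
After inserting 1: P = [[1], [3], [4]].
After inserting 2: P = [[1, 2], [3], [4]].
After inserting 5: P = [[1, 2, 5], [3], [4]].
After inserting 6: P = [[1, 2, 5, 6], [3], [4]].

So P = [[1, 2, 5, 6], [3], [4]], Q = [[1, 4, 5, 6], [2], [3]].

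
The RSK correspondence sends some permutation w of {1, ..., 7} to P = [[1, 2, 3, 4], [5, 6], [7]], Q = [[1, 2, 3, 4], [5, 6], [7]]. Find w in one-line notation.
1 2 5 7 3 6 4

Reverse the RSK construction: for i from n down to 1, find the cell of Q containing i, remove the entry at that cell from P, and reverse-bump it up through P; the value ejected from row 1 is w(i).

Step i=7: Q has 7 at row 3, column 1; remove 7 from row 3 of P and reverse-bump: 7 enters row 2 and ejects 6; 6 enters row 1 and ejects 4. So w(7) = 4. P is now [[1, 2, 3, 6], [5, 7]].
Step i=6: Q has 6 at row 2, column 2; remove 7 from row 2 of P and reverse-bump: 7 enters row 1 and ejects 6. So w(6) = 6. P is now [[1, 2, 3, 7], [5]].
Step i=5: Q has 5 at row 2, column 1; remove 5 from row 2 of P and reverse-bump: 5 enters row 1 and ejects 3. So w(5) = 3. P is now [[1, 2, 5, 7]].
Step i=4: Q has 4 at row 1, column 4; remove that cell from P, ejecting 7. So w(4) = 7. P is now [[1, 2, 5]].
Step i=3: Q has 3 at row 1, column 3; remove that cell from P, ejecting 5. So w(3) = 5. P is now [[1, 2]].
Step i=2: Q has 2 at row 1, column 2; remove that cell from P, ejecting 2. So w(2) = 2. P is now [[1]].
Step i=1: Q has 1 at row 1, column 1; remove that cell from P, ejecting 1. So w(1) = 1. P is now [].

So w = 1 2 5 7 3 6 4.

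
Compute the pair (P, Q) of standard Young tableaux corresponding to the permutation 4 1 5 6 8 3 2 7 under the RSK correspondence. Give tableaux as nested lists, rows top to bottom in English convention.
Insert each entry of the permutation into P by Schensted row insertion, recording in Q the position of each new cell.

Insert 4: appended to row 1. P = [[4]], Q = [[1]].
Insert 1: 1 bumps 4 from row 1; 4 starts row 2. P = [[1], [4]], Q = [[1], [2]].
Insert 5: appended to row 1. P = [[1, 5], [4]], Q = [[1, 3], [2]].
Insert 6: appended to row 1. P = [[1, 5, 6], [4]], Q = [[1, 3, 4], [2]].
Insert 8: appended to row 1. P = [[1, 5, 6, 8], [4]], Q = [[1, 3, 4, 5], [2]].
Insert 3: 3 bumps 5 from row 1; 5 appends to row 2. P = [[1, 3, 6, 8], [4, 5]], Q = [[1, 3, 4, 5], [2, 6]].
Insert 2: 2 bumps 3 from row 1; 3 bumps 4 from row 2; 4 starts row 3. P = [[1, 2, 6, 8], [3, 5], [4]], Q = [[1, 3, 4, 5], [2, 6], [7]].
Insert 7: 7 bumps 8 from row 1; 8 appends to row 2. P = [[1, 2, 6, 7], [3, 5, 8], [4]], Q = [[1, 3, 4, 5], [2, 6, 8], [7]].

So P = [[1, 2, 6, 7], [3, 5, 8], [4]], Q = [[1, 3, 4, 5], [2, 6, 8], [7]].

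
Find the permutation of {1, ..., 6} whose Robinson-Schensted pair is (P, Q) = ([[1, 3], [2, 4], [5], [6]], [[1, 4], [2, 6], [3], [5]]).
6 5 2 4 1 3

Reverse the RSK construction: for i from n down to 1, find the cell of Q containing i, remove the entry at that cell from P, and reverse-bump it up through P; the value ejected from row 1 is w(i).

Step i=6: Q has 6 at row 2, column 2; remove 4 from row 2 of P and reverse-bump: 4 enters row 1 and ejects 3. So w(6) = 3. P is now [[1, 4], [2], [5], [6]].
Step i=5: Q has 5 at row 4, column 1; remove 6 from row 4 of P and reverse-bump: 6 enters row 3 and ejects 5; 5 enters row 2 and ejects 2; 2 enters row 1 and ejects 1. So w(5) = 1. P is now [[2, 4], [5], [6]].
Step i=4: Q has 4 at row 1, column 2; remove that cell from P, ejecting 4. So w(4) = 4. P is now [[2], [5], [6]].
Step i=3: Q has 3 at row 3, column 1; remove 6 from row 3 of P and reverse-bump: 6 enters row 2 and ejects 5; 5 enters row 1 and ejects 2. So w(3) = 2. P is now [[5], [6]].
Step i=2: Q has 2 at row 2, column 1; remove 6 from row 2 of P and reverse-bump: 6 enters row 1 and ejects 5. So w(2) = 5. P is now [[6]].
Step i=1: Q has 1 at row 1, column 1; remove that cell from P, ejecting 6. So w(1) = 6. P is now [].

So w = 6 5 2 4 1 3.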